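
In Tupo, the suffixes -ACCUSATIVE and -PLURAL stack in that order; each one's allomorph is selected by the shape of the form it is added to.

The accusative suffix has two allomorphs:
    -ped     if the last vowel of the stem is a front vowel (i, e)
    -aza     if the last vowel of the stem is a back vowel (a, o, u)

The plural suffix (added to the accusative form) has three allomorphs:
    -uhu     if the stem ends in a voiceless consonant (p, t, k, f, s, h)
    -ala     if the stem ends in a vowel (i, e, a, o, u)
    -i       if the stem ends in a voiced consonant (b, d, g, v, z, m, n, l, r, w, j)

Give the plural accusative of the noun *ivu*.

The last vowel of *ivu* is /u/, which is a back vowel, so the accusative suffix is -aza, giving *ivuaza*.
The accusative form *ivuaza*: final sound = /a/, a vowel → -ala → *ivuazaala*.

ivuazaala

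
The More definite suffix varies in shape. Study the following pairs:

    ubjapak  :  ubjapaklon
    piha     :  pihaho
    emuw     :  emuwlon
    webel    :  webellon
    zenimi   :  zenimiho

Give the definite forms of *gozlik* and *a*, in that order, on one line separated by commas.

gozliklon, aho

The suffix is conditioned by the final sound: -lon when the stem ends in a consonant (*ubjapak*, *emuw*, *webel*); -ho when the stem ends in a vowel (*piha*, *zenimi*).
The final sound of *gozlik* is /k/, which is a consonant, so the suffix is -lon, giving *gozliklon*.
*a* — final sound /a/ (a vowel) → -ho → *aho*.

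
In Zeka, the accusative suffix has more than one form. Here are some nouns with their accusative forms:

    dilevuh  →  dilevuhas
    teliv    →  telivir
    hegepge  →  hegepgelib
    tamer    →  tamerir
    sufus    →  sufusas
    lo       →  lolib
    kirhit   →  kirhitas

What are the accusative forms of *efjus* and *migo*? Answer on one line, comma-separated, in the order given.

The alternation tracks the final sound of the stem — -as when the stem ends in a voiceless consonant (*dilevuh*, *sufus*, *kirhit*); -ir when the stem ends in a voiced consonant (*teliv*, *tamer*); -lib when the stem ends in a vowel (*hegepge*, *lo*).
The final sound of *efjus* is /s/, which is a voiceless consonant, so the suffix is -as, giving *efjusas*.
*migo* — final sound /o/ (a vowel) → -lib → *migolib*.

efjusas, migolib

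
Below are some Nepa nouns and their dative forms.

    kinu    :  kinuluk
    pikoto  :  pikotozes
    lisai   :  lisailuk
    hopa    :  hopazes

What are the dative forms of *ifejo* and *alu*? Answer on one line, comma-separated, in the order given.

The alternation tracks the last vowel of the stem — -luk when the last vowel of the stem is a high vowel (*kinu*, *lisai*); -zes when the last vowel of the stem is a non-high vowel (*pikoto*, *hopa*).
*ifejo*: last vowel = /o/, a non-high vowel → -zes → *ifejozes*.
The last vowel of *alu* is /u/, which is a high vowel, so the suffix is -luk, giving *aluluk*.

ifejozes, aluluk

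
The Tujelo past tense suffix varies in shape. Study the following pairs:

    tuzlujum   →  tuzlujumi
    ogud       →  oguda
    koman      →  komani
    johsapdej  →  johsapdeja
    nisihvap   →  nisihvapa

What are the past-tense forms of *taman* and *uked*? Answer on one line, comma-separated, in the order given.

The pattern is nasality of the final consonant: -i when the stem ends in a nasal (*tuzlujum*, *koman*); -a when the stem ends in a non-nasal consonant (*ogud*, *johsapdej*, *nisihvap*).
*taman*: final consonant = /n/, a nasal → -i → *tamani*.
*uked* — final consonant /d/ (non-nasal) → -a → *ukeda*.

tamani, ukeda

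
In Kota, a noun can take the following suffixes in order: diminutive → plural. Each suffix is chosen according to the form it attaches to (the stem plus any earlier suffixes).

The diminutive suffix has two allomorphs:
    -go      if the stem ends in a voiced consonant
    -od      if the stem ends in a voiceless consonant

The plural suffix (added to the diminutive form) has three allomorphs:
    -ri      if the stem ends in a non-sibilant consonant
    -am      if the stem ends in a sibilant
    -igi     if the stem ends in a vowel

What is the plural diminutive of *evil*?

evilgoigi

*evil*: final consonant = /l/, voiced → -go → *evilgo*.
The diminutive form *evilgo* — final sound /o/ (a vowel) → -igi → *evilgoigi*.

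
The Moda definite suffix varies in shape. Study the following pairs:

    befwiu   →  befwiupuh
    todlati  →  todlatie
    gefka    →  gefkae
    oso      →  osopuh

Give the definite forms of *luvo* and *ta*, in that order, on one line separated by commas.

The pattern is rounding harmony: -puh when the last vowel of the stem is a rounded vowel (*befwiu*, *oso*); -e when the last vowel of the stem is an unrounded vowel (*todlati*, *gefka*).
*luvo*: last vowel = /o/, a rounded vowel → -puh → *luvopuh*.
The last vowel of *ta* is /a/, which is an unrounded vowel, so the suffix is -e, giving *tae*.

luvopuh, tae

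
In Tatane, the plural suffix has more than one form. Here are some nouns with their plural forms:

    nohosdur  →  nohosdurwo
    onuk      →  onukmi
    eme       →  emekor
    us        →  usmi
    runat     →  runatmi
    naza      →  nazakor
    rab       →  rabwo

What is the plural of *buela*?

The alternation tracks the final sound of the stem — -mi when the stem ends in a voiceless consonant (*onuk*, *us*, *runat*); -wo when the stem ends in a voiced consonant (*nohosdur*, *rab*); -kor when the stem ends in a vowel (*eme*, *naza*).
The final sound of *buela* is /a/, which is a vowel, so the suffix is -kor, giving *buelakor*.

buelakor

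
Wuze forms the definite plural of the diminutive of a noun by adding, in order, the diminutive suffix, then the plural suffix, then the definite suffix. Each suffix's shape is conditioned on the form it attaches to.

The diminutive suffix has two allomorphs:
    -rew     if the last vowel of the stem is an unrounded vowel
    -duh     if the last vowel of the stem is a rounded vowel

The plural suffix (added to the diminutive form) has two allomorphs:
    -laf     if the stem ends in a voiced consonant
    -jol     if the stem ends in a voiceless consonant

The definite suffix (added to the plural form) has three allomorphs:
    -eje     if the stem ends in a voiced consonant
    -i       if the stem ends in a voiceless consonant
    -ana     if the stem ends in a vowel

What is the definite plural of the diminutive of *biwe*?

biwerewlafi

The last vowel of *biwe* is /e/, which is an unrounded vowel, so the diminutive suffix is -rew, giving *biwerew*.
The final consonant of the diminutive form *biwerew* is /w/, which is voiced, so the plural suffix is -laf, giving *biwerewlaf*.
The final sound of the plural form *biwerewlaf* is /f/, which is a voiceless consonant, so the definite suffix is -i, giving *biwerewlafi*.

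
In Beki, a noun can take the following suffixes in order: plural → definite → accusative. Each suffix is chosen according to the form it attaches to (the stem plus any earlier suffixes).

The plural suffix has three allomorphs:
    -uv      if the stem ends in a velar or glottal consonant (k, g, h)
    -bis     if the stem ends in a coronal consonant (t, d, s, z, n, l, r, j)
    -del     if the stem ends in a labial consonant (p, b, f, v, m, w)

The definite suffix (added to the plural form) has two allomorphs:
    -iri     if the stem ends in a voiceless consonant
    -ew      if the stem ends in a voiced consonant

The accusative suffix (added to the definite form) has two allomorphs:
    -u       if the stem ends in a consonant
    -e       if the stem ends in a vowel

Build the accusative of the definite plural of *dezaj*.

Since the final consonant of *dezaj* is /j/ (coronal), it takes -bis, giving *dezajbis*.
Since the final consonant of the plural form *dezajbis* is /s/ (voiceless), it takes -iri, giving *dezajbisiri*.
Since the final sound of the definite form *dezajbisiri* is /i/ (a vowel), it takes -e, giving *dezajbisirie*.

dezajbisirie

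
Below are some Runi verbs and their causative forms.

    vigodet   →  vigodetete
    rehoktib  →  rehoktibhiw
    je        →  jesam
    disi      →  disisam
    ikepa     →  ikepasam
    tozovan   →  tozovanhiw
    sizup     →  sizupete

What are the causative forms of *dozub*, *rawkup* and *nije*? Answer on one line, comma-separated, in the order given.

dozubhiw, rawkupete, nijesam

The alternation tracks the final sound of the stem — -ete when the stem ends in a voiceless consonant (*vigodet*, *sizup*); -hiw when the stem ends in a voiced consonant (*rehoktib*, *tozovan*); -sam when the stem ends in a vowel (*je*, *disi*, *ikepa*).
Since the final sound of *dozub* is /b/ (a voiced consonant), it takes -hiw, giving *dozubhiw*.
*rawkup*: final sound = /p/, a voiceless consonant → -ete → *rawkupete*.
Since the final sound of *nije* is /e/ (a vowel), it takes -sam, giving *nijesam*.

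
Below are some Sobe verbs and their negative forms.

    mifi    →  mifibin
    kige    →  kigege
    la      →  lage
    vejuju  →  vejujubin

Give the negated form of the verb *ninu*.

Looking at the last vowel of each stem: -bin when the last vowel of the stem is a high vowel (*mifi*, *vejuju*); -ge when the last vowel of the stem is a non-high vowel (*kige*, *la*).
*ninu* — last vowel /u/ (a high vowel) → -bin → *ninubin*.

ninubin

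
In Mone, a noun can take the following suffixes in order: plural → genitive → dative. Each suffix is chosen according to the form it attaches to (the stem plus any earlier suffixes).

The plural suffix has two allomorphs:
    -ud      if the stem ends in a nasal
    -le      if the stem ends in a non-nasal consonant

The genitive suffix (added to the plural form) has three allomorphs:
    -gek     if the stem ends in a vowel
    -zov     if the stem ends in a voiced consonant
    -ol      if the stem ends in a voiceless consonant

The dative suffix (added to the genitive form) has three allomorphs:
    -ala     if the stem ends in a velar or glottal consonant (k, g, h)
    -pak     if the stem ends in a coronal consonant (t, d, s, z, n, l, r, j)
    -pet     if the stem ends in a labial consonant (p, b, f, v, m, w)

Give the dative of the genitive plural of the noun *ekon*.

*ekon*: final consonant = /n/, a nasal → -ud → *ekonud*.
Since the final sound of the plural form *ekonud* is /d/ (a voiced consonant), it takes -zov, giving *ekonudzov*.
Since the final consonant of the genitive form *ekonudzov* is /v/ (labial), it takes -pet, giving *ekonudzovpet*.

ekonudzovpet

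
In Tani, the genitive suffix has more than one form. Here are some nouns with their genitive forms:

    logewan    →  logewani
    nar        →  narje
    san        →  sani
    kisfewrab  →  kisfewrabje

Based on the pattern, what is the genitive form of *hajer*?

The pattern is nasality of the final consonant: -i when the stem ends in a nasal (*logewan*, *san*); -je when the stem ends in a non-nasal consonant (*nar*, *kisfewrab*).
*hajer*: final consonant = /r/, non-nasal → -je → *hajerje*.

hajerje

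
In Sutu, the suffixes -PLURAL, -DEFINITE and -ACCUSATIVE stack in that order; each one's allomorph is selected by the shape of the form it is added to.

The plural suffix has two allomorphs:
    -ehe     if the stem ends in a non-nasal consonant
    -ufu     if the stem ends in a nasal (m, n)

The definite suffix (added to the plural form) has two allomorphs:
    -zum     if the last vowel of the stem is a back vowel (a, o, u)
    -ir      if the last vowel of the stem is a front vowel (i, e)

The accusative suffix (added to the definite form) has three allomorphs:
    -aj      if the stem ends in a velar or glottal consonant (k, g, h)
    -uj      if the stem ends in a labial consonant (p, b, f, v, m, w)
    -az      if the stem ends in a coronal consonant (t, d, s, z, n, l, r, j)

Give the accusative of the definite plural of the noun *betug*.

betugeheiraz

The final consonant of *betug* is /g/, which is non-nasal, so the plural suffix is -ehe, giving *betugehe*.
The last vowel of the plural form *betugehe* is /e/, which is a front vowel, so the definite suffix is -ir, giving *betugeheir*.
The final consonant of the definite form *betugeheir* is /r/, which is coronal, so the accusative suffix is -az, giving *betugeheiraz*.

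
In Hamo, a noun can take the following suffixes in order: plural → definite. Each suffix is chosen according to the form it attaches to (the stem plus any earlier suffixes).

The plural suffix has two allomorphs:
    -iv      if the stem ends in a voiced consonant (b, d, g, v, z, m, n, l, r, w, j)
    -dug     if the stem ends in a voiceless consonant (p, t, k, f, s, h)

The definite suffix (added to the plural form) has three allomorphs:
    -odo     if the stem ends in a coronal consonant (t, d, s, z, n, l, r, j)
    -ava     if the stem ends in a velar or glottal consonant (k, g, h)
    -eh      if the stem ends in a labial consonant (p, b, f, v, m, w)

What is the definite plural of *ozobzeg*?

*ozobzeg*: final consonant = /g/, voiced → -iv → *ozobzegiv*.
The plural form *ozobzegiv* — final consonant /v/ (labial) → -eh → *ozobzegiveh*.

ozobzegiveh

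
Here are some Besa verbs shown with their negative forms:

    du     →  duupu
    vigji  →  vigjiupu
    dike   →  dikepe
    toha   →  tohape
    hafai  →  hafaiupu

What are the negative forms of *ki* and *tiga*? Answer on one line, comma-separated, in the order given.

The suffix is conditioned by the last vowel: -upu when the last vowel of the stem is a high vowel (*du*, *vigji*, *hafai*); -pe when the last vowel of the stem is a non-high vowel (*dike*, *toha*).
*ki* — last vowel /i/ (a high vowel) → -upu → *kiupu*.
*tiga* — last vowel /a/ (a non-high vowel) → -pe → *tigape*.

kiupu, tigape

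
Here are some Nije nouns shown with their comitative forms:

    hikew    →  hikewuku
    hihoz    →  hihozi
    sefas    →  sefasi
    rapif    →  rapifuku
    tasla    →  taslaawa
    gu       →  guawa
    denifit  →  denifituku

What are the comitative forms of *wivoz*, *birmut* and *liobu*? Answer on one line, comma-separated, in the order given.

wivozi, birmutuku, liobuawa

Looking at the final sound of each stem: -i when the stem ends in a sibilant (*hihoz*, *sefas*); -uku when the stem ends in a non-sibilant consonant (*hikew*, *rapif*, *denifit*); -awa when the stem ends in a vowel (*tasla*, *gu*).
Since the final sound of *wivoz* is /z/ (a sibilant), it takes -i, giving *wivozi*.
*birmut*: final sound = /t/, a non-sibilant consonant → -uku → *birmutuku*.
*liobu*: final sound = /u/, a vowel → -awa → *liobuawa*.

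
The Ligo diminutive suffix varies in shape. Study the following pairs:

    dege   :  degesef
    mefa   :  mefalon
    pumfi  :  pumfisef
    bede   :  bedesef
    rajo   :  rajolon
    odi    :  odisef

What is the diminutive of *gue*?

Looking at the last vowel of each stem: -sef when the last vowel of the stem is a front vowel (*dege*, *pumfi*, *bede*, *odi*); -lon when the last vowel of the stem is a back vowel (*mefa*, *rajo*).
Since the last vowel of *gue* is /e/ (a front vowel), it takes -sef, giving *guesef*.

guesef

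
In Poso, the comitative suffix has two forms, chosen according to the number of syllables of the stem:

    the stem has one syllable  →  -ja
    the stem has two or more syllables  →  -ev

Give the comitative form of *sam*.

samja

*sam* has one syllable, so the suffix is -ja, giving *samja*.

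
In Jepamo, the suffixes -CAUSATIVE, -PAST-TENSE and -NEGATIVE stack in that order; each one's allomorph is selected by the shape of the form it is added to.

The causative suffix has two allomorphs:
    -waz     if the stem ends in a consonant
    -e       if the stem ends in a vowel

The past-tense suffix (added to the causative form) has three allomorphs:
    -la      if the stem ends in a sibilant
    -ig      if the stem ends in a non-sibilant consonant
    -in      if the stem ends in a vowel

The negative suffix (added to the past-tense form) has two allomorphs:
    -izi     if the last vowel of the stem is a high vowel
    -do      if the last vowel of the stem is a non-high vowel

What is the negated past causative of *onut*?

onutwazlado

*onut* — final sound /t/ (a consonant) → -waz → *onutwaz*.
The causative form *onutwaz*: final sound = /z/, a sibilant → -la → *onutwazla*.
The past-tense form *onutwazla* — last vowel /a/ (a non-high vowel) → -do → *onutwazlado*.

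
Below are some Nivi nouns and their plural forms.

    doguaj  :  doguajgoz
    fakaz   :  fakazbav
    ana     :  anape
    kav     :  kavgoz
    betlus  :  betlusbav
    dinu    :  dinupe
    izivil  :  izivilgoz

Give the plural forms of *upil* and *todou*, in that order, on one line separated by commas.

upilgoz, todoupe

Looking at the final sound of each stem: -bav when the stem ends in a sibilant (*fakaz*, *betlus*); -goz when the stem ends in a non-sibilant consonant (*doguaj*, *kav*, *izivil*); -pe when the stem ends in a vowel (*ana*, *dinu*).
*upil* — final sound /l/ (a non-sibilant consonant) → -goz → *upilgoz*.
The final sound of *todou* is /u/, which is a vowel, so the suffix is -pe, giving *todoupe*.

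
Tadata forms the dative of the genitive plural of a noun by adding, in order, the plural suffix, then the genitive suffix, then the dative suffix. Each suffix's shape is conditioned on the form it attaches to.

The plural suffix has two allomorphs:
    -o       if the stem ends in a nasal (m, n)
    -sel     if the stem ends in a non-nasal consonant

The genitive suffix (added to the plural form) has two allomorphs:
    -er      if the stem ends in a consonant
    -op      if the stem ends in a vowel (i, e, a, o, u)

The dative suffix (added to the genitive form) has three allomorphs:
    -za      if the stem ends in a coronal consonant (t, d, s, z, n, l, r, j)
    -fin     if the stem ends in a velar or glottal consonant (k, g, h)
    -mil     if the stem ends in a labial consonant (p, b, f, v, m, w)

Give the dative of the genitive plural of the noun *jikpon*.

*jikpon*: final consonant = /n/, a nasal → -o → *jikpono*.
The final sound of the plural form *jikpono* is /o/, which is a vowel, so the genitive suffix is -op, giving *jikponoop*.
The genitive form *jikponoop*: final consonant = /p/, labial → -mil → *jikponoopmil*.

jikponoopmil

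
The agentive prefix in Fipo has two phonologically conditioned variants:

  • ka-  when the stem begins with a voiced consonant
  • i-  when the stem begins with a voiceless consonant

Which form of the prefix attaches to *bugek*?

ka-

Since the first consonant of *bugek* is /b/ (voiced), it takes ka-.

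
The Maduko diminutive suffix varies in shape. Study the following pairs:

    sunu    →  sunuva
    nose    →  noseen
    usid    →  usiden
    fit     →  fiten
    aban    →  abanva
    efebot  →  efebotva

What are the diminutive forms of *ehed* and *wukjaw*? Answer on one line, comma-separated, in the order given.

Looking at the last vowel of each stem: -en when the last vowel of the stem is a front vowel (*nose*, *usid*, *fit*); -va when the last vowel of the stem is a back vowel (*sunu*, *aban*, *efebot*).
Since the last vowel of *ehed* is /e/ (a front vowel), it takes -en, giving *eheden*.
*wukjaw* — last vowel /a/ (a back vowel) → -va → *wukjawva*.

eheden, wukjawva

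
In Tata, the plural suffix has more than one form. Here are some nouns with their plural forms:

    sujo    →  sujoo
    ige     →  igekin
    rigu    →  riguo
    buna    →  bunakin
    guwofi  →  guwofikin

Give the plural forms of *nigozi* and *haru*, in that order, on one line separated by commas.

The alternation tracks the last vowel of the stem — -o when the last vowel of the stem is a rounded vowel (*sujo*, *rigu*); -kin when the last vowel of the stem is an unrounded vowel (*ige*, *buna*, *guwofi*).
*nigozi*: last vowel = /i/, an unrounded vowel → -kin → *nigozikin*.
*haru* — last vowel /u/ (a rounded vowel) → -o → *haruo*.

nigozikin, haruo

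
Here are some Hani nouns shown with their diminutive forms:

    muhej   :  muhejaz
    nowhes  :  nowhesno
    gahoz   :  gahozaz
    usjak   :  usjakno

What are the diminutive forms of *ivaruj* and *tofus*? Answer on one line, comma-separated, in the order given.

Looking at the final consonant of each stem: -no when the stem ends in a voiceless consonant (*nowhes*, *usjak*); -az when the stem ends in a voiced consonant (*muhej*, *gahoz*).
The final consonant of *ivaruj* is /j/, which is voiced, so the suffix is -az, giving *ivarujaz*.
The final consonant of *tofus* is /s/, which is voiceless, so the suffix is -no, giving *tofusno*.

ivarujaz, tofusno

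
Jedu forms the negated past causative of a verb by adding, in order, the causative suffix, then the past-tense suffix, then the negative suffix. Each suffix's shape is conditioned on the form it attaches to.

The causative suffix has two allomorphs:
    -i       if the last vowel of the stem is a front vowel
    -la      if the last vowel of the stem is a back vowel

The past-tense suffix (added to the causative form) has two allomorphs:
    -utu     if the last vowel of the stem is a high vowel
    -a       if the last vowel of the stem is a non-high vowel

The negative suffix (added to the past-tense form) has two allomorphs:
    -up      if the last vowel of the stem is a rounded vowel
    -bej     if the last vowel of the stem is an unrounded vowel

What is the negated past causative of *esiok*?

*esiok* — last vowel /o/ (a back vowel) → -la → *esiokla*.
The causative form *esiokla* — last vowel /a/ (a non-high vowel) → -a → *esioklaa*.
The past-tense form *esioklaa*: last vowel = /a/, an unrounded vowel → -bej → *esioklaabej*.

esioklaabej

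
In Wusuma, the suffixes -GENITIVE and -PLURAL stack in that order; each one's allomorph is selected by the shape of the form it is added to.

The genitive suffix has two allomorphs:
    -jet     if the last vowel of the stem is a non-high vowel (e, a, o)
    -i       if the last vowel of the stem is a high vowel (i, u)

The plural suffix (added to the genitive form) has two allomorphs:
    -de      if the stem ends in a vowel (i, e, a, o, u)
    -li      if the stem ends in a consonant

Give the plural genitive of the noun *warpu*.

warpuide

The last vowel of *warpu* is /u/, which is a high vowel, so the genitive suffix is -i, giving *warpui*.
The genitive form *warpui* — final sound /i/ (a vowel) → -de → *warpuide*.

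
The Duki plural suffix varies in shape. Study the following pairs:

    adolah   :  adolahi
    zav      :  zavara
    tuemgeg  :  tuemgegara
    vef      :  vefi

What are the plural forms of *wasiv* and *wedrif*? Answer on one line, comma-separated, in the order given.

wasivara, wedrifi

The suffix is conditioned by the final consonant: -i when the stem ends in a voiceless consonant (*adolah*, *vef*); -ara when the stem ends in a voiced consonant (*zav*, *tuemgeg*).
*wasiv* — final consonant /v/ (voiced) → -ara → *wasivara*.
The final consonant of *wedrif* is /f/, which is voiceless, so the suffix is -i, giving *wedrifi*.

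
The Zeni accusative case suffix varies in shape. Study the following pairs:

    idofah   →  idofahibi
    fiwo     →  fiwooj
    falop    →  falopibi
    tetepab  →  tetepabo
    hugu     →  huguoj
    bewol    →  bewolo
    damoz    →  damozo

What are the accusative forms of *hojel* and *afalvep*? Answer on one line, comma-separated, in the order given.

The suffix is conditioned by the final sound: -ibi when the stem ends in a voiceless consonant (*idofah*, *falop*); -o when the stem ends in a voiced consonant (*tetepab*, *bewol*, *damoz*); -oj when the stem ends in a vowel (*fiwo*, *hugu*).
The final sound of *hojel* is /l/, which is a voiced consonant, so the suffix is -o, giving *hojelo*.
*afalvep*: final sound = /p/, a voiceless consonant → -ibi → *afalvepibi*.

hojelo, afalvepibi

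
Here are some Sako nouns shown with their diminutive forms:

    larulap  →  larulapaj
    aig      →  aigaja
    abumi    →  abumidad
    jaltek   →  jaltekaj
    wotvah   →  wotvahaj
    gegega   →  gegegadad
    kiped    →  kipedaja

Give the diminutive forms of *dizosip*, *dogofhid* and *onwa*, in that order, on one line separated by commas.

The alternation tracks the final sound of the stem — -aj when the stem ends in a voiceless consonant (*larulap*, *jaltek*, *wotvah*); -aja when the stem ends in a voiced consonant (*aig*, *kiped*); -dad when the stem ends in a vowel (*abumi*, *gegega*).
Since the final sound of *dizosip* is /p/ (a voiceless consonant), it takes -aj, giving *dizosipaj*.
The final sound of *dogofhid* is /d/, which is a voiced consonant, so the suffix is -aja, giving *dogofhidaja*.
The final sound of *onwa* is /a/, which is a vowel, so the suffix is -dad, giving *onwadad*.

dizosipaj, dogofhidaja, onwadad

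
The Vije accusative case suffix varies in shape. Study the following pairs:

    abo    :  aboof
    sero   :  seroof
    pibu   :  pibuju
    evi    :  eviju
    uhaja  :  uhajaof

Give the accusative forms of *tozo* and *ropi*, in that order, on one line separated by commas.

tozoof, ropiju

The pattern is height harmony: -ju when the last vowel of the stem is a high vowel (*pibu*, *evi*); -of when the last vowel of the stem is a non-high vowel (*abo*, *sero*, *uhaja*).
*tozo* — last vowel /o/ (a non-high vowel) → -of → *tozoof*.
*ropi*: last vowel = /i/, a high vowel → -ju → *ropiju*.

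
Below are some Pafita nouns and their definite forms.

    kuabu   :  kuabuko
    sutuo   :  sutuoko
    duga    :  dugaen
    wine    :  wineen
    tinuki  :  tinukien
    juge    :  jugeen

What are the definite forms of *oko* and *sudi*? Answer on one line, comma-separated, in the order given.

The alternation tracks the last vowel of the stem — -ko when the last vowel of the stem is a rounded vowel (*kuabu*, *sutuo*); -en when the last vowel of the stem is an unrounded vowel (*duga*, *wine*, *tinuki*, *juge*).
*oko*: last vowel = /o/, a rounded vowel → -ko → *okoko*.
Since the last vowel of *sudi* is /i/ (an unrounded vowel), it takes -en, giving *sudien*.

okoko, sudien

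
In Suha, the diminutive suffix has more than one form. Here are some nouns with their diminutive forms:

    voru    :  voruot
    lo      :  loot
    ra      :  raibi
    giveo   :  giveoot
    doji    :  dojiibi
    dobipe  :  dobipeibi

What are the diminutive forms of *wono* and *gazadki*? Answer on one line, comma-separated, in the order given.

The alternation tracks the last vowel of the stem — -ot when the last vowel of the stem is a rounded vowel (*voru*, *lo*, *giveo*); -ibi when the last vowel of the stem is an unrounded vowel (*ra*, *doji*, *dobipe*).
*wono*: last vowel = /o/, a rounded vowel → -ot → *wonoot*.
The last vowel of *gazadki* is /i/, which is an unrounded vowel, so the suffix is -ibi, giving *gazadkiibi*.

wonoot, gazadkiibi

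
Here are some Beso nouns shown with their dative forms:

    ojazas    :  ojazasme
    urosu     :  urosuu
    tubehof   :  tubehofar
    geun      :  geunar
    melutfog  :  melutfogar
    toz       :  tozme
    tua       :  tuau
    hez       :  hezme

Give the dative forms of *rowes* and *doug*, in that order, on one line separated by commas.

The pattern is sibilance of the final sound: -me when the stem ends in a sibilant (*ojazas*, *toz*, *hez*); -ar when the stem ends in a non-sibilant consonant (*tubehof*, *geun*, *melutfog*); -u when the stem ends in a vowel (*urosu*, *tua*).
*rowes* — final sound /s/ (a sibilant) → -me → *rowesme*.
Since the final sound of *doug* is /g/ (a non-sibilant consonant), it takes -ar, giving *dougar*.

rowesme, dougar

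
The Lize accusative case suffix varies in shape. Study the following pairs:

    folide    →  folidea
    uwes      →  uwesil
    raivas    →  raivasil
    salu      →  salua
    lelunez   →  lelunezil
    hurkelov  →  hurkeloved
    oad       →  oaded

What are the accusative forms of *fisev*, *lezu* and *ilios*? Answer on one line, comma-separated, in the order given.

The alternation tracks the final sound of the stem — -il when the stem ends in a sibilant (*uwes*, *raivas*, *lelunez*); -ed when the stem ends in a non-sibilant consonant (*hurkelov*, *oad*); -a when the stem ends in a vowel (*folide*, *salu*).
The final sound of *fisev* is /v/, which is a non-sibilant consonant, so the suffix is -ed, giving *fiseved*.
*lezu*: final sound = /u/, a vowel → -a → *lezua*.
*ilios*: final sound = /s/, a sibilant → -il → *iliosil*.

fiseved, lezua, iliosil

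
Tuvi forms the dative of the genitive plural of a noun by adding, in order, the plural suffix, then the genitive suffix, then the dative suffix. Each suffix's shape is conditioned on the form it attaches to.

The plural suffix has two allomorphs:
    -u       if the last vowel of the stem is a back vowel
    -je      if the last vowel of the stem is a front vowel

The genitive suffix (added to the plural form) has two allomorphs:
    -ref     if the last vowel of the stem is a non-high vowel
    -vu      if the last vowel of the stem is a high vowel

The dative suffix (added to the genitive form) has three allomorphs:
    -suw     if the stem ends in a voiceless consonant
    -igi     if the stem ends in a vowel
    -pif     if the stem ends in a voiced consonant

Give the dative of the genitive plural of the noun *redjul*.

redjuluvuigi

*redjul*: last vowel = /u/, a back vowel → -u → *redjulu*.
The plural form *redjulu* — last vowel /u/ (a high vowel) → -vu → *redjuluvu*.
The genitive form *redjuluvu* — final sound /u/ (a vowel) → -igi → *redjuluvuigi*.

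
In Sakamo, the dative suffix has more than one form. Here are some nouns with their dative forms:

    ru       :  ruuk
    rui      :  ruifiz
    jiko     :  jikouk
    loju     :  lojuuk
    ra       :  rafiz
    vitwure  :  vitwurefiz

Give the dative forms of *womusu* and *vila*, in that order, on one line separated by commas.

womusuuk, vilafiz

Looking at the last vowel of each stem: -uk when the last vowel of the stem is a rounded vowel (*ru*, *jiko*, *loju*); -fiz when the last vowel of the stem is an unrounded vowel (*rui*, *ra*, *vitwure*).
Since the last vowel of *womusu* is /u/ (a rounded vowel), it takes -uk, giving *womusuuk*.
*vila*: last vowel = /a/, an unrounded vowel → -fiz → *vilafiz*.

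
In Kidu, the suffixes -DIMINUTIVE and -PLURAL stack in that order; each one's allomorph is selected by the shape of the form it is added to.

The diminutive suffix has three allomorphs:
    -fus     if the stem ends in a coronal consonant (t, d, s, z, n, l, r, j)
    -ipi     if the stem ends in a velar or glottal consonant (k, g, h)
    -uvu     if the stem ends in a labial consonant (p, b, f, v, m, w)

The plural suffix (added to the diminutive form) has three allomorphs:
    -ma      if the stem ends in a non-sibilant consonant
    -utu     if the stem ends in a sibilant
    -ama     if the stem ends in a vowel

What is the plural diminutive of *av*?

avuvuama

*av*: final consonant = /v/, labial → -uvu → *avuvu*.
The diminutive form *avuvu*: final sound = /u/, a vowel → -ama → *avuvuama*.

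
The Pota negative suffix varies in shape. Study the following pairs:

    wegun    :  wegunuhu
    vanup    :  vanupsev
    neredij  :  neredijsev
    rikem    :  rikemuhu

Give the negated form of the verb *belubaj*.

The suffix is conditioned by the final consonant: -uhu when the stem ends in a nasal (*wegun*, *rikem*); -sev when the stem ends in a non-nasal consonant (*vanup*, *neredij*).
Since the final consonant of *belubaj* is /j/ (non-nasal), it takes -sev, giving *belubajsev*.

belubajsev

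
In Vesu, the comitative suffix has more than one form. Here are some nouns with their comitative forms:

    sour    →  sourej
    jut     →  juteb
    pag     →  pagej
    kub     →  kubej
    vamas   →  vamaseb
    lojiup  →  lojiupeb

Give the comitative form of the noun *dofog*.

The pattern is voicing of the final consonant: -eb when the stem ends in a voiceless consonant (*jut*, *vamas*, *lojiup*); -ej when the stem ends in a voiced consonant (*sour*, *pag*, *kub*).
*dofog* — final consonant /g/ (voiced) → -ej → *dofogej*.

dofogej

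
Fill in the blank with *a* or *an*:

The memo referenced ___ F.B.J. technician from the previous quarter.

The indefinite article is chosen by the initial *sound* of the following word, not its spelling.
The initialism *F.B.J.* is read letter by letter; the first letter, F, is pronounced /ɛf/, which begins with a vowel sound.
So the article is *an*: The memo referenced an F.B.J. technician from the previous quarter.

an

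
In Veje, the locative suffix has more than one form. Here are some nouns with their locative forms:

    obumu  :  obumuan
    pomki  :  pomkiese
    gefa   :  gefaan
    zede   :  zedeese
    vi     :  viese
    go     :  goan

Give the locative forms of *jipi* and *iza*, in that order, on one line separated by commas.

jipiese, izaan

Looking at the last vowel of each stem: -ese when the last vowel of the stem is a front vowel (*pomki*, *zede*, *vi*); -an when the last vowel of the stem is a back vowel (*obumu*, *gefa*, *go*).
*jipi*: last vowel = /i/, a front vowel → -ese → *jipiese*.
The last vowel of *iza* is /a/, which is a back vowel, so the suffix is -an, giving *izaan*.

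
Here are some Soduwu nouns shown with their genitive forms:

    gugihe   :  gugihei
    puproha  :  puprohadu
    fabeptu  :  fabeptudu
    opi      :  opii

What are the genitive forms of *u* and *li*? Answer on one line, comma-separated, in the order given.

udu, lii

Looking at the last vowel of each stem: -i when the last vowel of the stem is a front vowel (*gugihe*, *opi*); -du when the last vowel of the stem is a back vowel (*puproha*, *fabeptu*).
*u*: last vowel = /u/, a back vowel → -du → *udu*.
*li*: last vowel = /i/, a front vowel → -i → *lii*.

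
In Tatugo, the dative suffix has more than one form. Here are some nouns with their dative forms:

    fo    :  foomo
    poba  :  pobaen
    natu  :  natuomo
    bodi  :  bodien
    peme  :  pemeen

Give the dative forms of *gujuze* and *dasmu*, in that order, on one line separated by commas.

The pattern is rounding harmony: -omo when the last vowel of the stem is a rounded vowel (*fo*, *natu*); -en when the last vowel of the stem is an unrounded vowel (*poba*, *bodi*, *peme*).
*gujuze*: last vowel = /e/, an unrounded vowel → -en → *gujuzeen*.
The last vowel of *dasmu* is /u/, which is a rounded vowel, so the suffix is -omo, giving *dasmuomo*.

gujuzeen, dasmuomo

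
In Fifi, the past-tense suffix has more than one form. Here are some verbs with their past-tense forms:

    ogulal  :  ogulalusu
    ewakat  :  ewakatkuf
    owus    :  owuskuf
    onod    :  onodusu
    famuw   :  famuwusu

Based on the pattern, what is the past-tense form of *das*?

daskuf

The suffix is conditioned by the final consonant: -kuf when the stem ends in a voiceless consonant (*ewakat*, *owus*); -usu when the stem ends in a voiced consonant (*ogulal*, *onod*, *famuw*).
*das* — final consonant /s/ (voiceless) → -kuf → *daskuf*.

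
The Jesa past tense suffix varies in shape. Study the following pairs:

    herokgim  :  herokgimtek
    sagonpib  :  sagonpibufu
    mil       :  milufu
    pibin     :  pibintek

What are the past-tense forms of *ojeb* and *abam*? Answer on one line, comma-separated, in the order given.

The pattern is nasality of the final consonant: -tek when the stem ends in a nasal (*herokgim*, *pibin*); -ufu when the stem ends in a non-nasal consonant (*sagonpib*, *mil*).
*ojeb*: final consonant = /b/, non-nasal → -ufu → *ojebufu*.
The final consonant of *abam* is /m/, which is a nasal, so the suffix is -tek, giving *abamtek*.

ojebufu, abamtek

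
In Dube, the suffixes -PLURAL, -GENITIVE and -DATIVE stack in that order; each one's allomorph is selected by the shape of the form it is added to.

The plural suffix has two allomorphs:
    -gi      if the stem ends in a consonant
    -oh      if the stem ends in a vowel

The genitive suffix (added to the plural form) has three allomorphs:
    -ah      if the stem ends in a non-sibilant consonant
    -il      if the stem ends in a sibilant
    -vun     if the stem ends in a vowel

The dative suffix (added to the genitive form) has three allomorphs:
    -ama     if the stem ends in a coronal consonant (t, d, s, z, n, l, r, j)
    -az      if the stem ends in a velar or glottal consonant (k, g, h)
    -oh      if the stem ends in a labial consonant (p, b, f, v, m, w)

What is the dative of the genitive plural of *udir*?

The final sound of *udir* is /r/, which is a consonant, so the plural suffix is -gi, giving *udirgi*.
The plural form *udirgi*: final sound = /i/, a vowel → -vun → *udirgivun*.
The genitive form *udirgivun*: final consonant = /n/, coronal → -ama → *udirgivunama*.

udirgivunama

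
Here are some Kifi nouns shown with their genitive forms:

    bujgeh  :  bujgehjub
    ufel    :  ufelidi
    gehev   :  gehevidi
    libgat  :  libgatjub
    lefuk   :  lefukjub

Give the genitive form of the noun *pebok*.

pebokjub

The suffix is conditioned by the final consonant: -jub when the stem ends in a voiceless consonant (*bujgeh*, *libgat*, *lefuk*); -idi when the stem ends in a voiced consonant (*ufel*, *gehev*).
*pebok*: final consonant = /k/, voiceless → -jub → *pebokjub*.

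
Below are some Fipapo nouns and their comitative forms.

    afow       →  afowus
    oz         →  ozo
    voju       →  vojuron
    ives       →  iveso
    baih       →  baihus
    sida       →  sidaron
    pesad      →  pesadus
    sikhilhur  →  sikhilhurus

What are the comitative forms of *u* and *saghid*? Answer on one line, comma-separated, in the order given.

uron, saghidus

The suffix is conditioned by the final sound: -o when the stem ends in a sibilant (*oz*, *ives*); -us when the stem ends in a non-sibilant consonant (*afow*, *baih*, *pesad*, *sikhilhur*); -ron when the stem ends in a vowel (*voju*, *sida*).
The final sound of *u* is /u/, which is a vowel, so the suffix is -ron, giving *uron*.
*saghid* — final sound /d/ (a non-sibilant consonant) → -us → *saghidus*.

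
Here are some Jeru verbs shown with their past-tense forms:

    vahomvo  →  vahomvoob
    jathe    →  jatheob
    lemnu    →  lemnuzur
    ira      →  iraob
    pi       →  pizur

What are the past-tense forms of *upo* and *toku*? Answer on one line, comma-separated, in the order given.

upoob, tokuzur

The suffix is conditioned by the last vowel: -zur when the last vowel of the stem is a high vowel (*lemnu*, *pi*); -ob when the last vowel of the stem is a non-high vowel (*vahomvo*, *jathe*, *ira*).
*upo*: last vowel = /o/, a non-high vowel → -ob → *upoob*.
Since the last vowel of *toku* is /u/ (a high vowel), it takes -zur, giving *tokuzur*.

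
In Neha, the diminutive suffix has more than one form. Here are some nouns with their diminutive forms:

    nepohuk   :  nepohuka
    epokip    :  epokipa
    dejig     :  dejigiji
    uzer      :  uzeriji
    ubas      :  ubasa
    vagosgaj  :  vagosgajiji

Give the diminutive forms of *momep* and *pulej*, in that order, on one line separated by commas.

momepa, pulejiji

The alternation tracks the final consonant of the stem — -a when the stem ends in a voiceless consonant (*nepohuk*, *epokip*, *ubas*); -iji when the stem ends in a voiced consonant (*dejig*, *uzer*, *vagosgaj*).
*momep*: final consonant = /p/, voiceless → -a → *momepa*.
*pulej* — final consonant /j/ (voiced) → -iji → *pulejiji*.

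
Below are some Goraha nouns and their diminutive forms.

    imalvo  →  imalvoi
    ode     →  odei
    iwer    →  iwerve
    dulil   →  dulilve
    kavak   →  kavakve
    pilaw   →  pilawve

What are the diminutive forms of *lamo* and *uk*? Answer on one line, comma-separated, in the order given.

lamoi, ukve

The pattern is consonant vs. vowel: -ve when the stem ends in a consonant (*iwer*, *dulil*, *kavak*, *pilaw*); -i when the stem ends in a vowel (*imalvo*, *ode*).
The final sound of *lamo* is /o/, which is a vowel, so the suffix is -i, giving *lamoi*.
*uk*: final sound = /k/, a consonant → -ve → *ukve*.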